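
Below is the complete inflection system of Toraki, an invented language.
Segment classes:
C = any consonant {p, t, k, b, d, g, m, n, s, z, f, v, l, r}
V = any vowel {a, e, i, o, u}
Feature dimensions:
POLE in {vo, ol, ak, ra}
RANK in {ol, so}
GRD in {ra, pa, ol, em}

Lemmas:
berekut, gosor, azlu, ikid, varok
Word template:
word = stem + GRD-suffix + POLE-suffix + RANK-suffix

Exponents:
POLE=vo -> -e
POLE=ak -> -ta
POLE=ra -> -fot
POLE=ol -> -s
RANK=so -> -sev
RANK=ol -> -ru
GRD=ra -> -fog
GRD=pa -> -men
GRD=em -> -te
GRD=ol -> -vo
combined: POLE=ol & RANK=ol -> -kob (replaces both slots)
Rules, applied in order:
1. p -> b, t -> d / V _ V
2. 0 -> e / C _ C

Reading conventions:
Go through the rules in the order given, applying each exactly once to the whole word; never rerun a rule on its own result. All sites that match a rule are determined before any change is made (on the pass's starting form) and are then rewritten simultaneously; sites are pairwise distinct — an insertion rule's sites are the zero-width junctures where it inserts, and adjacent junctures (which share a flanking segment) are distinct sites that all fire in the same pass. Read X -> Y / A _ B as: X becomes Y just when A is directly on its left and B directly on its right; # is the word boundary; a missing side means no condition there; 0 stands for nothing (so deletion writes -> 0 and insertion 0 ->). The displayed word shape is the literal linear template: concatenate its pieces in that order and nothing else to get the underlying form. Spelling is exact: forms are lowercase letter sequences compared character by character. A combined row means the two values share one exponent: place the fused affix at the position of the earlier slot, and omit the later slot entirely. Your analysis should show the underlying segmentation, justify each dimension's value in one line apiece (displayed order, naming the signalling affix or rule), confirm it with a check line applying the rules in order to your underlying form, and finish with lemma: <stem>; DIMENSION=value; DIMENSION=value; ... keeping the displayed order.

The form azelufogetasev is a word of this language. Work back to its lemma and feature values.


underlying: azlu-fog-ta-sev
POLE=ak - signalled by the affix -ta
RANK=so - signalled by the affix -sev
GRD=ra - signalled by the affix -fog
check: azlufogtasev -> azlufogtasev -> azelufogetasev
lemma: azlu; POLE=ak; RANK=so; GRD=ra


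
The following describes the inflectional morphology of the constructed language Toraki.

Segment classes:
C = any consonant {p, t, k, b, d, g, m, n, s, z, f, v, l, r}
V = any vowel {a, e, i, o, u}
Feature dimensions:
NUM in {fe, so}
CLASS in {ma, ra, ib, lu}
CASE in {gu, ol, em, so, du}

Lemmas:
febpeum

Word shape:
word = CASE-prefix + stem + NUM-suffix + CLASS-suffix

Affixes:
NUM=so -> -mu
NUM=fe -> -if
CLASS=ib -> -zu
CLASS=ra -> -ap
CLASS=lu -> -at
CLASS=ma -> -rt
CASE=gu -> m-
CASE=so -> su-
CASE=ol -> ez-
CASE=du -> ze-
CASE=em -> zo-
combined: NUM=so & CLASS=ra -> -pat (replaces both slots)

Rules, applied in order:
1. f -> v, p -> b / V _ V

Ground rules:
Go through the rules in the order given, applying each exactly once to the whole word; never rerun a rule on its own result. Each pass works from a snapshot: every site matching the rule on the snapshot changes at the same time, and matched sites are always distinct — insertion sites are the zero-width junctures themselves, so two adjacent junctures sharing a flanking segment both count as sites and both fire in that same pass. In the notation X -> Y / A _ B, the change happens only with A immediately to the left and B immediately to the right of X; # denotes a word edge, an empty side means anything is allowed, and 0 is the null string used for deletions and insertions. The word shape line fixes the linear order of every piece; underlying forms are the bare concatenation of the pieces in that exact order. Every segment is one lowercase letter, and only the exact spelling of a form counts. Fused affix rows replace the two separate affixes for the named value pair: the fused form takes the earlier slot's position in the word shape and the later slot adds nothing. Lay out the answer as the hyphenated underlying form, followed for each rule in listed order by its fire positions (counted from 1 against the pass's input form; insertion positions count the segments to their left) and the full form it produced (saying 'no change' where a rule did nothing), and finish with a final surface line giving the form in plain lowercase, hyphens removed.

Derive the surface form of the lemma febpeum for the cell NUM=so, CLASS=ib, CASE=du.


underlying: ze-febpeum-mu-zu
1. f -> v, p -> b / V _ V: fires at position(s) 3: zevebpeummuzu
surface: zevebpeummuzu


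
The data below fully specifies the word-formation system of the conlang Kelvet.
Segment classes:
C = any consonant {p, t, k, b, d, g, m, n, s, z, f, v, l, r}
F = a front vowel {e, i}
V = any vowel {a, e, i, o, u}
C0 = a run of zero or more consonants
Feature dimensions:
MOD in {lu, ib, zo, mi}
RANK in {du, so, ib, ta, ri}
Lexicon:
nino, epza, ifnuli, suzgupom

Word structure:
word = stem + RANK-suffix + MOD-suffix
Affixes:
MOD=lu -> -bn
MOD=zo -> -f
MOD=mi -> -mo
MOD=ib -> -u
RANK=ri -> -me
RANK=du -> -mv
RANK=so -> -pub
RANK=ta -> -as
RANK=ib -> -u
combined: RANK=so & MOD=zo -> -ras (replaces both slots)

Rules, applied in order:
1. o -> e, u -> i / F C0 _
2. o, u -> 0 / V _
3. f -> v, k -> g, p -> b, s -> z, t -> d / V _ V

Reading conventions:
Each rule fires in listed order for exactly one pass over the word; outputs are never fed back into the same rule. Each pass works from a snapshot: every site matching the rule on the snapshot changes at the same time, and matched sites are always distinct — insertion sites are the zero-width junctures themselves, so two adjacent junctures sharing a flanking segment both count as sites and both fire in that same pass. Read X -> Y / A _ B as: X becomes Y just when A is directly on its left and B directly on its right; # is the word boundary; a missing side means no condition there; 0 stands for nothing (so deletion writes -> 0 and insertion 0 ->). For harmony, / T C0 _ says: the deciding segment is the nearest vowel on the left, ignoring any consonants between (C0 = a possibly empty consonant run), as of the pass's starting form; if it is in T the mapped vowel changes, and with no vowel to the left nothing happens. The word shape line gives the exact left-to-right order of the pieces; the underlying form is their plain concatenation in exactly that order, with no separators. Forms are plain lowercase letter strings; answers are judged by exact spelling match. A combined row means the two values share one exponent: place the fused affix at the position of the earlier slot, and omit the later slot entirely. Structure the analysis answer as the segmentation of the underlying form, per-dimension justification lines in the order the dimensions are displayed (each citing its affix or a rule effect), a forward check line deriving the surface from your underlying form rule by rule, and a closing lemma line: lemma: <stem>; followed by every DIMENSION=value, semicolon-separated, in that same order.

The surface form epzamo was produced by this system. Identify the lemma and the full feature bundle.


underlying: epza-u-mo
MOD=mi - signalled by the affix -mo
RANK=ib - signalled by the affix -u
check: epzaumo -> epzaumo -> epzamo -> epzamo
lemma: epza; MOD=mi; RANK=ib


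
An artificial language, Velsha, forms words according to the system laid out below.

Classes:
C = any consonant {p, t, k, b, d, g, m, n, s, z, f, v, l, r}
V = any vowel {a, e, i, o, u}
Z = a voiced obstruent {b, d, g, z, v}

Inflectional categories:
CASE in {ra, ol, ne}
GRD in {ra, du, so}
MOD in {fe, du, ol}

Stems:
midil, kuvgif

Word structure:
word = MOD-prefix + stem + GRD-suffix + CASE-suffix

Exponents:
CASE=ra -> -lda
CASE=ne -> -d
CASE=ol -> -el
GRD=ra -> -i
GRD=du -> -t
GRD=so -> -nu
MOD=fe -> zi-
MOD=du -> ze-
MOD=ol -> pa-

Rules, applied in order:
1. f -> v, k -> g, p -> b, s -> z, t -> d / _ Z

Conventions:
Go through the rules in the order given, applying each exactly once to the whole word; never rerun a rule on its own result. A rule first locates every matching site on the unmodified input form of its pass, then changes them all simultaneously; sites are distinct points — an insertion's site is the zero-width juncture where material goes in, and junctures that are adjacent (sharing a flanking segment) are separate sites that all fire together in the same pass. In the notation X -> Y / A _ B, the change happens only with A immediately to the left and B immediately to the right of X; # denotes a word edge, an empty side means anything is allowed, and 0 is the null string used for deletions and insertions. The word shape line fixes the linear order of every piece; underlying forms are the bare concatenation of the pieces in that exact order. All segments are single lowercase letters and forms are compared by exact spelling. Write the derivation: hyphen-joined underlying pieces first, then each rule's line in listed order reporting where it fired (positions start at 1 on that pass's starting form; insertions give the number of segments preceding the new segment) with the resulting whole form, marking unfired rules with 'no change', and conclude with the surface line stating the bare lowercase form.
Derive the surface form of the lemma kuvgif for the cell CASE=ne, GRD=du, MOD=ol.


underlying: pa-kuvgif-t-d
1. f -> v, k -> g, p -> b, s -> z, t -> d / _ Z: fires at position(s) 9: pakuvgifdd
surface: pakuvgifdd


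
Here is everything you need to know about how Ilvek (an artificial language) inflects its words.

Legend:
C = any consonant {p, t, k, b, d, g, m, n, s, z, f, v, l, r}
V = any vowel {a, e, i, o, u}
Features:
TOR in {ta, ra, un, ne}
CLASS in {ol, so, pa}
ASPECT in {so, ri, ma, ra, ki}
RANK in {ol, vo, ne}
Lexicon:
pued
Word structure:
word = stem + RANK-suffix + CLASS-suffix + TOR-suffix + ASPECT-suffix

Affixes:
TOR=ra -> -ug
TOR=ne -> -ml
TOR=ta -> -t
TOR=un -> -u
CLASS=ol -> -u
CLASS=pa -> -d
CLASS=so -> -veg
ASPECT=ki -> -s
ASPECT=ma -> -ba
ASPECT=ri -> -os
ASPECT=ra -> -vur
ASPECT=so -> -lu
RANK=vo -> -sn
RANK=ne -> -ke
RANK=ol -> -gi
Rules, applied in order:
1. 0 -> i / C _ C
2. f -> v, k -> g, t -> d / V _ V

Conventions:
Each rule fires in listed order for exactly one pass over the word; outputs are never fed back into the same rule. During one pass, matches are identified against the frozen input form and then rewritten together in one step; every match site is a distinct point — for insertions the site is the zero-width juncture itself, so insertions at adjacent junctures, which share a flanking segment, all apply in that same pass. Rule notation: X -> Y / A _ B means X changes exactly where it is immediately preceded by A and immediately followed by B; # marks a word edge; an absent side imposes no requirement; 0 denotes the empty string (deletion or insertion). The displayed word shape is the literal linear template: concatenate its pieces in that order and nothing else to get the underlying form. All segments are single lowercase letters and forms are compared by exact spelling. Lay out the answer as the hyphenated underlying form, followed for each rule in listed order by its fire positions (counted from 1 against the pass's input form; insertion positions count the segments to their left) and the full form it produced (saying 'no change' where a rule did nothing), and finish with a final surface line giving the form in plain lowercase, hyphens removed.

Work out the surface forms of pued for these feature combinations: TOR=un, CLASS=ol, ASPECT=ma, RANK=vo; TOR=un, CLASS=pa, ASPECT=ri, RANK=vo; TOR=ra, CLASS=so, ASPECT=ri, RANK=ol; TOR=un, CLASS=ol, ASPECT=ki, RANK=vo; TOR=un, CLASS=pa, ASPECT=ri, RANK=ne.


cell TOR=un, CLASS=ol, ASPECT=ma, RANK=vo:
underlying: pued-sn-u-u-ba
1. 0 -> i / C _ C: inserts after position(s) 4, 5: puedisinuuba
2. f -> v, k -> g, t -> d / V _ V: no change
surface: puedisinuuba

cell TOR=un, CLASS=pa, ASPECT=ri, RANK=vo:
underlying: pued-sn-d-u-os
1. 0 -> i / C _ C: inserts after position(s) 4, 5, 6: puedisiniduos
2. f -> v, k -> g, t -> d / V _ V: no change
surface: puedisiniduos

cell TOR=ra, CLASS=so, ASPECT=ri, RANK=ol:
underlying: pued-gi-veg-ug-os
1. 0 -> i / C _ C: inserts after position(s) 4: puedigivegugos
2. f -> v, k -> g, t -> d / V _ V: no change
surface: puedigivegugos

cell TOR=un, CLASS=ol, ASPECT=ki, RANK=vo:
underlying: pued-sn-u-u-s
1. 0 -> i / C _ C: inserts after position(s) 4, 5: puedisinuus
2. f -> v, k -> g, t -> d / V _ V: no change
surface: puedisinuus

cell TOR=un, CLASS=pa, ASPECT=ri, RANK=ne:
underlying: pued-ke-d-u-os
1. 0 -> i / C _ C: inserts after position(s) 4: puedikeduos
2. f -> v, k -> g, t -> d / V _ V: fires at position(s) 6: puedigeduos
surface: puedigeduos


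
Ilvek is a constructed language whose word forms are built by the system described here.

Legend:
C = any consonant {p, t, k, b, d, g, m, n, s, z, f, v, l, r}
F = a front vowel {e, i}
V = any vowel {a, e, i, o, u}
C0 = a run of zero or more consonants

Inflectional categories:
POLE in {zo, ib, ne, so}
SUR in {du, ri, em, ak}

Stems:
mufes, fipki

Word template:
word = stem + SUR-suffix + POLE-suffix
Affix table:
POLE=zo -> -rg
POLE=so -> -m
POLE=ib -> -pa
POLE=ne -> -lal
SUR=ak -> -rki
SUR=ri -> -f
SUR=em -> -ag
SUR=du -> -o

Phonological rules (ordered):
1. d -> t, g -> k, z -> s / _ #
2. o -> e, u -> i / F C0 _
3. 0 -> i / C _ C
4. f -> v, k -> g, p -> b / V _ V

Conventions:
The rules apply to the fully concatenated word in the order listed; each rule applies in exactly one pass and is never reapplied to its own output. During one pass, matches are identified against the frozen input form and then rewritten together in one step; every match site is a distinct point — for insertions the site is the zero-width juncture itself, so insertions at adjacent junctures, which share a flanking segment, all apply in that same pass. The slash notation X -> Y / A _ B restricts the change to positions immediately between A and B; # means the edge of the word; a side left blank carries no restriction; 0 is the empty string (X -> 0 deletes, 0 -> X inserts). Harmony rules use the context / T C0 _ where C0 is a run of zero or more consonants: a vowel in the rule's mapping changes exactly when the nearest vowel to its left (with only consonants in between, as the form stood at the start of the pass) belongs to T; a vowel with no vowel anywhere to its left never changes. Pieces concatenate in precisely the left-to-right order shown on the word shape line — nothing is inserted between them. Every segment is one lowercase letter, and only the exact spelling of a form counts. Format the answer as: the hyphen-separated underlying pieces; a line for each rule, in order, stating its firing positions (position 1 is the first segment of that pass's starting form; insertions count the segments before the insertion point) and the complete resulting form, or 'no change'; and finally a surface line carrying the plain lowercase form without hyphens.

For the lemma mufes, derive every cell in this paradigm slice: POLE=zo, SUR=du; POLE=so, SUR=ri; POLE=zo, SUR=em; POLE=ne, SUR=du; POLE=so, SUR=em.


cell POLE=zo, SUR=du:
underlying: mufes-o-rg
1. d -> t, g -> k, z -> s / _ #: fires at position(s) 8: mufesork
2. o -> e, u -> i / F C0 _: fires at position(s) 6: mufeserk
3. 0 -> i / C _ C: inserts after position(s) 7: mufeserik
4. f -> v, k -> g, p -> b / V _ V: fires at position(s) 3: muveserik
surface: muveserik

cell POLE=so, SUR=ri:
underlying: mufes-f-m
1. d -> t, g -> k, z -> s / _ #: no change
2. o -> e, u -> i / F C0 _: no change
3. 0 -> i / C _ C: inserts after position(s) 5, 6: mufesifim
4. f -> v, k -> g, p -> b / V _ V: fires at position(s) 3, 7: muvesivim
surface: muvesivim

cell POLE=zo, SUR=em:
underlying: mufes-ag-rg
1. d -> t, g -> k, z -> s / _ #: fires at position(s) 9: mufesagrk
2. o -> e, u -> i / F C0 _: no change
3. 0 -> i / C _ C: inserts after position(s) 7, 8: mufesagirik
4. f -> v, k -> g, p -> b / V _ V: fires at position(s) 3: muvesagirik
surface: muvesagirik

cell POLE=ne, SUR=du:
underlying: mufes-o-lal
1. d -> t, g -> k, z -> s / _ #: no change
2. o -> e, u -> i / F C0 _: fires at position(s) 6: mufeselal
3. 0 -> i / C _ C: no change
4. f -> v, k -> g, p -> b / V _ V: fires at position(s) 3: muveselal
surface: muveselal

cell POLE=so, SUR=em:
underlying: mufes-ag-m
1. d -> t, g -> k, z -> s / _ #: no change
2. o -> e, u -> i / F C0 _: no change
3. 0 -> i / C _ C: inserts after position(s) 7: mufesagim
4. f -> v, k -> g, p -> b / V _ V: fires at position(s) 3: muvesagim
surface: muvesagim


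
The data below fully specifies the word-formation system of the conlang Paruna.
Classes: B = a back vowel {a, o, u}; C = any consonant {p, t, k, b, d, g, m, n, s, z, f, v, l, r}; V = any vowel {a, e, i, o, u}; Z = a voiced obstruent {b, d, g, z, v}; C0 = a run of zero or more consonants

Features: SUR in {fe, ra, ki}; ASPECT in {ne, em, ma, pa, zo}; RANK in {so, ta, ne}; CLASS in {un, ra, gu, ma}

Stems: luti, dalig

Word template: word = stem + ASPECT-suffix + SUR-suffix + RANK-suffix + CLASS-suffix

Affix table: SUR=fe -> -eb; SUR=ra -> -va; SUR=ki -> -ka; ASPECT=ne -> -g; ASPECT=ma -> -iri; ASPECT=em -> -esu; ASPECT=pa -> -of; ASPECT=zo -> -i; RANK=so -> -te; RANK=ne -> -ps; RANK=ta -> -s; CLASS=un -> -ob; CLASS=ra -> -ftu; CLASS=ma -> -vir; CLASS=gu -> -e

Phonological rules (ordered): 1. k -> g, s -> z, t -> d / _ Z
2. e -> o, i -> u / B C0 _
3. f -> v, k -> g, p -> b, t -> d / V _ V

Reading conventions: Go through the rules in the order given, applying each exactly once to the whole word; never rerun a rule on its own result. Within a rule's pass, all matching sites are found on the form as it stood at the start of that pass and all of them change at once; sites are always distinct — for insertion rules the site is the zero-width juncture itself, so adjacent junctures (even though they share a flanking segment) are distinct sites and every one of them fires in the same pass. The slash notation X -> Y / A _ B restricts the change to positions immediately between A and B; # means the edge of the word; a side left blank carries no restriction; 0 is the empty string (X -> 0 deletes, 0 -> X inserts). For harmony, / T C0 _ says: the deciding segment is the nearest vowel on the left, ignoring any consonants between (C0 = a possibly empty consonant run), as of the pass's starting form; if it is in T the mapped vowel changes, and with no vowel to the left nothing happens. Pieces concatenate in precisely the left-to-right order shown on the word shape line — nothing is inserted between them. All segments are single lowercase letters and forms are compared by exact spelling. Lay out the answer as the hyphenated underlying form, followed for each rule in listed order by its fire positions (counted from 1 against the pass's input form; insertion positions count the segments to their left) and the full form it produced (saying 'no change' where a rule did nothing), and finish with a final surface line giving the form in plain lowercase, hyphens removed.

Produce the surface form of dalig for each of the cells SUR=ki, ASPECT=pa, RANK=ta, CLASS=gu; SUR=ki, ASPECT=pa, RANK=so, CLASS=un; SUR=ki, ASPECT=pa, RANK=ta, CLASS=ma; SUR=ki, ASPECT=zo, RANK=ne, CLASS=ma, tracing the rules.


cell SUR=ki, ASPECT=pa, RANK=ta, CLASS=gu:
underlying: dalig-of-ka-s-e
1. k -> g, s -> z, t -> d / _ Z: no change
2. e -> o, i -> u / B C0 _: fires at position(s) 4, 11: dalugofkaso
3. f -> v, k -> g, p -> b, t -> d / V _ V: no change
surface: dalugofkaso

cell SUR=ki, ASPECT=pa, RANK=so, CLASS=un:
underlying: dalig-of-ka-te-ob
1. k -> g, s -> z, t -> d / _ Z: no change
2. e -> o, i -> u / B C0 _: fires at position(s) 4, 11: dalugofkatoob
3. f -> v, k -> g, p -> b, t -> d / V _ V: fires at position(s) 10: dalugofkadoob
surface: dalugofkadoob

cell SUR=ki, ASPECT=pa, RANK=ta, CLASS=ma:
underlying: dalig-of-ka-s-vir
1. k -> g, s -> z, t -> d / _ Z: fires at position(s) 10: daligofkazvir
2. e -> o, i -> u / B C0 _: fires at position(s) 4, 12: dalugofkazvur
3. f -> v, k -> g, p -> b, t -> d / V _ V: no change
surface: dalugofkazvur

cell SUR=ki, ASPECT=zo, RANK=ne, CLASS=ma:
underlying: dalig-i-ka-ps-vir
1. k -> g, s -> z, t -> d / _ Z: fires at position(s) 10: daligikapzvir
2. e -> o, i -> u / B C0 _: fires at position(s) 4, 12: dalugikapzvur
3. f -> v, k -> g, p -> b, t -> d / V _ V: fires at position(s) 7: dalugigapzvur
surface: dalugigapzvur


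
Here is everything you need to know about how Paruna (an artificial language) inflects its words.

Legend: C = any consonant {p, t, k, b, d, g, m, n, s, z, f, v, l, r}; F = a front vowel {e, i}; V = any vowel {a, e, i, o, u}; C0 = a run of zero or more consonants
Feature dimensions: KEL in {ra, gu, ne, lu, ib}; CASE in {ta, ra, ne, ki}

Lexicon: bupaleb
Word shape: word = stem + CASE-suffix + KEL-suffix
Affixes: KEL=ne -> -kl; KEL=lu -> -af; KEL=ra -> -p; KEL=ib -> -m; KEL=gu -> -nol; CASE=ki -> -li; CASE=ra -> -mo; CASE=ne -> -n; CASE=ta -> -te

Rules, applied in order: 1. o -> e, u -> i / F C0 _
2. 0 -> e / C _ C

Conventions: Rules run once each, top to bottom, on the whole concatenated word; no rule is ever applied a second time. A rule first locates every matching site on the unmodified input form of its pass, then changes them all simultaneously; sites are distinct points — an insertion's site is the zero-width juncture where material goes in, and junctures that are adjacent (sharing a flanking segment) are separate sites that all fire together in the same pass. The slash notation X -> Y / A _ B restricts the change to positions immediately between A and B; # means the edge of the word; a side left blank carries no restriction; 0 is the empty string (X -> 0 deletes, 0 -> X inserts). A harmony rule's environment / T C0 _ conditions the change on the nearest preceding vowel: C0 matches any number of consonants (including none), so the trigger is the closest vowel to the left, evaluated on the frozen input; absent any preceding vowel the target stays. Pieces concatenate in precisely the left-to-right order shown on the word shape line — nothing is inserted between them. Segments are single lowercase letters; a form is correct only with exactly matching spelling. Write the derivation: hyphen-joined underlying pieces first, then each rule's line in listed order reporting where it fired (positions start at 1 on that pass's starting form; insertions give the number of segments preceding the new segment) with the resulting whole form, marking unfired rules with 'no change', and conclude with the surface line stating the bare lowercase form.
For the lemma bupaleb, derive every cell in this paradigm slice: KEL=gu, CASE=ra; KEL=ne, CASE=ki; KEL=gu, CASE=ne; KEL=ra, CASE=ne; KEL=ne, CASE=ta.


cell KEL=gu, CASE=ra:
underlying: bupaleb-mo-nol
1. o -> e, u -> i / F C0 _: fires at position(s) 9: bupalebmenol
2. 0 -> e / C _ C: inserts after position(s) 7: bupalebemenol
surface: bupalebemenol

cell KEL=ne, CASE=ki:
underlying: bupaleb-li-kl
1. o -> e, u -> i / F C0 _: no change
2. 0 -> e / C _ C: inserts after position(s) 7, 10: bupalebelikel
surface: bupalebelikel

cell KEL=gu, CASE=ne:
underlying: bupaleb-n-nol
1. o -> e, u -> i / F C0 _: fires at position(s) 10: bupalebnnel
2. 0 -> e / C _ C: inserts after position(s) 7, 8: bupalebenenel
surface: bupalebenenel

cell KEL=ra, CASE=ne:
underlying: bupaleb-n-p
1. o -> e, u -> i / F C0 _: no change
2. 0 -> e / C _ C: inserts after position(s) 7, 8: bupalebenep
surface: bupalebenep

cell KEL=ne, CASE=ta:
underlying: bupaleb-te-kl
1. o -> e, u -> i / F C0 _: no change
2. 0 -> e / C _ C: inserts after position(s) 7, 10: bupalebetekel
surface: bupalebetekel


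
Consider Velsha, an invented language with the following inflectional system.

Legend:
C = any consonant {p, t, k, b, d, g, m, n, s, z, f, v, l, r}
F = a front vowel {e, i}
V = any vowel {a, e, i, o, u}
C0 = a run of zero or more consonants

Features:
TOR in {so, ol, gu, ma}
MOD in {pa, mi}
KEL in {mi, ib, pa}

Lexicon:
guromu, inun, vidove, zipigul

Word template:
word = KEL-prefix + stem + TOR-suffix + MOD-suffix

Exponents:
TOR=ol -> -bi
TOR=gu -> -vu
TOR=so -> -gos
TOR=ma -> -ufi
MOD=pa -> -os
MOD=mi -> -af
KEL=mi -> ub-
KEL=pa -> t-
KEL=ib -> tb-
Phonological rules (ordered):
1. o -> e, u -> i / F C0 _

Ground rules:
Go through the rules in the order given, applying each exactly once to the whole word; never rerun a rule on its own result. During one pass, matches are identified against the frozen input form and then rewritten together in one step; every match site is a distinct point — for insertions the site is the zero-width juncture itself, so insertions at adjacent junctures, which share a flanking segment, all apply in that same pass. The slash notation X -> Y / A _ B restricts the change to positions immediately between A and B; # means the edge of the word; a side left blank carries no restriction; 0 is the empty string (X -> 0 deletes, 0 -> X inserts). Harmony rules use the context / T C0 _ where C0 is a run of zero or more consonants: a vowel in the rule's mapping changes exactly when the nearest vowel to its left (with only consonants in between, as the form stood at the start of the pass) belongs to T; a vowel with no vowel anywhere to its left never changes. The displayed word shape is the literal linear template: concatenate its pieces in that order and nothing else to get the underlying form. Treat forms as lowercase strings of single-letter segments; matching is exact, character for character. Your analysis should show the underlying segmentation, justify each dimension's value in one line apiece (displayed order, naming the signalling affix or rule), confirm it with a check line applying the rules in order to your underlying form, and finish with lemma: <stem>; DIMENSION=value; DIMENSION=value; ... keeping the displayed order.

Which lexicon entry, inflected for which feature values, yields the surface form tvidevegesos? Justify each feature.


underlying: t-vidove-gos-os
TOR=so - signalled by the affix -gos
MOD=pa - signalled by the affix -os
KEL=pa - signalled by the affix t-
check: tvidovegosos -> tvidevegesos
lemma: vidove; TOR=so; MOD=pa; KEL=pa


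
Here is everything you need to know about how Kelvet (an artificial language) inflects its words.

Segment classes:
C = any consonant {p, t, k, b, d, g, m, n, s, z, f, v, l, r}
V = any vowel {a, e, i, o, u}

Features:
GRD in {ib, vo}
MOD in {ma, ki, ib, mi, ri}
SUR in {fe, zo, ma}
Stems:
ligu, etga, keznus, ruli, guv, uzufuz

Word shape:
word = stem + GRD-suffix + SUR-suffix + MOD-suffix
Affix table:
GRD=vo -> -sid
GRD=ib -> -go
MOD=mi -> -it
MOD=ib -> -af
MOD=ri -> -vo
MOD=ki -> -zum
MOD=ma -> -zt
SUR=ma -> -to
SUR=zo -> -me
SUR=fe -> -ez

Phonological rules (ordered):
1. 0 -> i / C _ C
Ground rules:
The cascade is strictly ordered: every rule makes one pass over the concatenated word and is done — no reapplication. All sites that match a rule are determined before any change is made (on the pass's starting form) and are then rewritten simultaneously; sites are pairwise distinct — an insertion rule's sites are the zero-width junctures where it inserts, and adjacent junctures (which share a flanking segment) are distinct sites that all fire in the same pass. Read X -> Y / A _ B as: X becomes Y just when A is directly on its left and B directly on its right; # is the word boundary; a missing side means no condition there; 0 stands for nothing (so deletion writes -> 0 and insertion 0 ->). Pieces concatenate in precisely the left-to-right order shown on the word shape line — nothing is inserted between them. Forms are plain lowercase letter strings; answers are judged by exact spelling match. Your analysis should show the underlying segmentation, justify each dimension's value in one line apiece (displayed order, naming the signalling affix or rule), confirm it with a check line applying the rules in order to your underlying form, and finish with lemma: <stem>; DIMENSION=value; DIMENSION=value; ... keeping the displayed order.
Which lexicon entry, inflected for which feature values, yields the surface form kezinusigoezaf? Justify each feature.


underlying: keznus-go-ez-af
GRD=ib - signalled by the affix -go
MOD=ib - signalled by the affix -af
SUR=fe - signalled by the affix -ez
check: keznusgoezaf -> kezinusigoezaf
lemma: keznus; GRD=ib; MOD=ib; SUR=fe


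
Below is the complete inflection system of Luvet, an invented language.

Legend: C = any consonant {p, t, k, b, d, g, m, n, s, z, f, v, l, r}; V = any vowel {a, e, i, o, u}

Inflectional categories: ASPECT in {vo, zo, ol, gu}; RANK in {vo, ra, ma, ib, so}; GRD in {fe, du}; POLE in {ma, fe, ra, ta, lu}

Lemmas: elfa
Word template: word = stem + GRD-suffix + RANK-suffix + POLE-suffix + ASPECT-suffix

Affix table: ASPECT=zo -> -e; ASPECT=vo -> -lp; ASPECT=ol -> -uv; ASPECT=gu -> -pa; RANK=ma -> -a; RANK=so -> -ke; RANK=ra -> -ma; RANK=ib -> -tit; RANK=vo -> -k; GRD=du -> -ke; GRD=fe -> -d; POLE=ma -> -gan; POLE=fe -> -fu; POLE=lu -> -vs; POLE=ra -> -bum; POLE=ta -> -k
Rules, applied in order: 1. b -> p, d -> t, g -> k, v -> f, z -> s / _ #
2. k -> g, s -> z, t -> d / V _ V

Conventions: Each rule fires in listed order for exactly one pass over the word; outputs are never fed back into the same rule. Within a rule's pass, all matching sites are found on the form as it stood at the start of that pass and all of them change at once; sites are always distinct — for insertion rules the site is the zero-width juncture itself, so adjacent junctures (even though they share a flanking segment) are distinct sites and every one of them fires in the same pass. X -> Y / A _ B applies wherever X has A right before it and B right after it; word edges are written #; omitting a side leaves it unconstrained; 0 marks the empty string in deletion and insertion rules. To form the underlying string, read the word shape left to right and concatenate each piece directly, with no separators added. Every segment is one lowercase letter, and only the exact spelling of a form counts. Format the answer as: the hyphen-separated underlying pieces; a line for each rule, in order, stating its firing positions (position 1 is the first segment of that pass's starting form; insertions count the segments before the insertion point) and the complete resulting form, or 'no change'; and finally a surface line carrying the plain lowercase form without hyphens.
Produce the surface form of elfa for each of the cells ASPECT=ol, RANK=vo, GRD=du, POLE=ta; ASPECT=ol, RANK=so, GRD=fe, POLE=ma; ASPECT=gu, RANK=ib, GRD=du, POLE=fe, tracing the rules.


cell ASPECT=ol, RANK=vo, GRD=du, POLE=ta:
underlying: elfa-ke-k-k-uv
1. b -> p, d -> t, g -> k, v -> f, z -> s / _ #: fires at position(s) 10: elfakekkuf
2. k -> g, s -> z, t -> d / V _ V: fires at position(s) 5: elfagekkuf
surface: elfagekkuf

cell ASPECT=ol, RANK=so, GRD=fe, POLE=ma:
underlying: elfa-d-ke-gan-uv
1. b -> p, d -> t, g -> k, v -> f, z -> s / _ #: fires at position(s) 12: elfadkeganuf
2. k -> g, s -> z, t -> d / V _ V: no change
surface: elfadkeganuf

cell ASPECT=gu, RANK=ib, GRD=du, POLE=fe:
underlying: elfa-ke-tit-fu-pa
1. b -> p, d -> t, g -> k, v -> f, z -> s / _ #: no change
2. k -> g, s -> z, t -> d / V _ V: fires at position(s) 5, 7: elfageditfupa
surface: elfageditfupa


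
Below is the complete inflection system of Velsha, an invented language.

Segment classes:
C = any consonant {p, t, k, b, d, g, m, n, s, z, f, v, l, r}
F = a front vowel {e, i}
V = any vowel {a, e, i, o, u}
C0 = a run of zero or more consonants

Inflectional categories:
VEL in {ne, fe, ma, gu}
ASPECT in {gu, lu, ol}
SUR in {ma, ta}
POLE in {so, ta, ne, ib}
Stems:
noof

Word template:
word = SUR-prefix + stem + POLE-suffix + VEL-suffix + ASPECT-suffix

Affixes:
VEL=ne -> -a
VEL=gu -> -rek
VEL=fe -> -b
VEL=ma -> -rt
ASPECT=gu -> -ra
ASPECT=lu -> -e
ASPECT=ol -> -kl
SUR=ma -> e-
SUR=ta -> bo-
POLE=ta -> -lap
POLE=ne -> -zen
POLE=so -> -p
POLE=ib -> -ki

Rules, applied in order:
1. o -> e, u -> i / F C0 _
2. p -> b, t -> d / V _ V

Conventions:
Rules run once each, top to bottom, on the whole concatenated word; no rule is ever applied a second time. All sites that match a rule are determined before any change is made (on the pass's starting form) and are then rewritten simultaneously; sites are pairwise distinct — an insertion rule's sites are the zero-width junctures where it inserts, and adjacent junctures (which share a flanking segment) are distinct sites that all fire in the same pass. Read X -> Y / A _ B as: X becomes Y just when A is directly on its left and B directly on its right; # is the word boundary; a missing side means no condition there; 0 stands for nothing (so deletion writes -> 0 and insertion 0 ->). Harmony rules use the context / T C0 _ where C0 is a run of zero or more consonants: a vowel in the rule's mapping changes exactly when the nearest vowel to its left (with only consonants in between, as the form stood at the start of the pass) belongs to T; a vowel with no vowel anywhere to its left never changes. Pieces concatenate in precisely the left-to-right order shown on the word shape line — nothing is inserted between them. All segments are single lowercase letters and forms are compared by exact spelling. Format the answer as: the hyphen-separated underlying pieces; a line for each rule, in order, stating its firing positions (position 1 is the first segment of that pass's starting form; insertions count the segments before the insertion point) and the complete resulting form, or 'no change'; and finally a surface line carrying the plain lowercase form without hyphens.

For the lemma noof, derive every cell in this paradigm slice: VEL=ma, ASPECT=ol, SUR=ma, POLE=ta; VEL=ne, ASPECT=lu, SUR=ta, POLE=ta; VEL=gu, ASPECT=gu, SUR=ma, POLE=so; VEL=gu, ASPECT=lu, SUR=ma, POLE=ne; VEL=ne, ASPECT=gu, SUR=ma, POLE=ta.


cell VEL=ma, ASPECT=ol, SUR=ma, POLE=ta:
underlying: e-noof-lap-rt-kl
1. o -> e, u -> i / F C0 _: fires at position(s) 3: eneoflaprtkl
2. p -> b, t -> d / V _ V: no change
surface: eneoflaprtkl

cell VEL=ne, ASPECT=lu, SUR=ta, POLE=ta:
underlying: bo-noof-lap-a-e
1. o -> e, u -> i / F C0 _: no change
2. p -> b, t -> d / V _ V: fires at position(s) 9: bonooflabae
surface: bonooflabae

cell VEL=gu, ASPECT=gu, SUR=ma, POLE=so:
underlying: e-noof-p-rek-ra
1. o -> e, u -> i / F C0 _: fires at position(s) 3: eneofprekra
2. p -> b, t -> d / V _ V: no change
surface: eneofprekra

cell VEL=gu, ASPECT=lu, SUR=ma, POLE=ne:
underlying: e-noof-zen-rek-e
1. o -> e, u -> i / F C0 _: fires at position(s) 3: eneofzenreke
2. p -> b, t -> d / V _ V: no change
surface: eneofzenreke

cell VEL=ne, ASPECT=gu, SUR=ma, POLE=ta:
underlying: e-noof-lap-a-ra
1. o -> e, u -> i / F C0 _: fires at position(s) 3: eneoflapara
2. p -> b, t -> d / V _ V: fires at position(s) 8: eneoflabara
surface: eneoflabara


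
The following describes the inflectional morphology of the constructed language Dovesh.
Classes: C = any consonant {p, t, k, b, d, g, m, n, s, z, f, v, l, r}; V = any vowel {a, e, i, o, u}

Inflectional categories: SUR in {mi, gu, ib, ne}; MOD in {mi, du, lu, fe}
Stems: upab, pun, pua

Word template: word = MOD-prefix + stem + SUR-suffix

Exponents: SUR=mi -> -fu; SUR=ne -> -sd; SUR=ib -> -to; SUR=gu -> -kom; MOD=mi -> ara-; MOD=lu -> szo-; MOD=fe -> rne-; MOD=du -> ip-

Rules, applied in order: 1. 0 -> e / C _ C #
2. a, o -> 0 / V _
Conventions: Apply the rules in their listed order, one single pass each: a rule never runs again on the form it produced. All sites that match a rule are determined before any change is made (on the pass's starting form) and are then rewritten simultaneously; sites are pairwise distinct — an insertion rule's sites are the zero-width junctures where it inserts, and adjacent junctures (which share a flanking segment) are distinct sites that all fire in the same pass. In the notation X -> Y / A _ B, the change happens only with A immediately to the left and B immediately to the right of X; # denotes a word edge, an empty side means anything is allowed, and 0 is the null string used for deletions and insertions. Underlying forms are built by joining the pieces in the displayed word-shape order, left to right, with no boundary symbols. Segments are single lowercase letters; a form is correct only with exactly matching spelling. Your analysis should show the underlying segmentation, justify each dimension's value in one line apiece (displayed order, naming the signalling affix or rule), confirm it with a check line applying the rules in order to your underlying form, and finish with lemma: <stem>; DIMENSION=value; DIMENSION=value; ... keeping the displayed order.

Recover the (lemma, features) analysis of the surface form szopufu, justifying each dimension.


underlying: szo-pua-fu
SUR=mi - signalled by the affix -fu
MOD=lu - signalled by the affix szo-
check: szopuafu -> szopuafu -> szopufu
lemma: pua; SUR=mi; MOD=lu


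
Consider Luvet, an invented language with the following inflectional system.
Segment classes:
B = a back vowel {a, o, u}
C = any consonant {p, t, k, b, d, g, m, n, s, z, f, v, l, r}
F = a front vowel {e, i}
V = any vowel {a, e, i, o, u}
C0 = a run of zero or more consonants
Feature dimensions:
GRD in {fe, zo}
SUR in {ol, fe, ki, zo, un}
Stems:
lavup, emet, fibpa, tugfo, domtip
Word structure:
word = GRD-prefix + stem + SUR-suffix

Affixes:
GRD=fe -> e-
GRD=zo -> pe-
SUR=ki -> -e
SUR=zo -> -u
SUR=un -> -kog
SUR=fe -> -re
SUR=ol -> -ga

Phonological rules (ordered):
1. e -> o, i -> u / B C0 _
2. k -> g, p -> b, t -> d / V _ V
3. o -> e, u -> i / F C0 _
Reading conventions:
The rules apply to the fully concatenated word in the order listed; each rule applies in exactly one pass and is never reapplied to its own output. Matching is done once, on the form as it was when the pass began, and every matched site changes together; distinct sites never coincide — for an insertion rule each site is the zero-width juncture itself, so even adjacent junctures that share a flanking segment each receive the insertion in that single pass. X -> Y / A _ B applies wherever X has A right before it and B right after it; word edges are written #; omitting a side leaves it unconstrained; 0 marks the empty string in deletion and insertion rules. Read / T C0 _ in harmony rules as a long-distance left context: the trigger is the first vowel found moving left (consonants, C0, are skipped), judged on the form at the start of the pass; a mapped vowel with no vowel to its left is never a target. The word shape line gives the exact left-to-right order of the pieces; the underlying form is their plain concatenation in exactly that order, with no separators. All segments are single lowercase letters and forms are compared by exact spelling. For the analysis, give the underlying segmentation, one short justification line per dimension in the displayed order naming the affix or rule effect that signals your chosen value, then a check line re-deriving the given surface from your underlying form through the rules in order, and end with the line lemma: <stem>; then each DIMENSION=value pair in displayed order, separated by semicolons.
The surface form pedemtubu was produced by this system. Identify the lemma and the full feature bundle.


underlying: pe-domtip-u
GRD=zo - signalled by the affix pe-
SUR=zo - signalled by the affix -u
check: pedomtipu -> pedomtupu -> pedomtubu -> pedemtubu
lemma: domtip; GRD=zo; SUR=zo


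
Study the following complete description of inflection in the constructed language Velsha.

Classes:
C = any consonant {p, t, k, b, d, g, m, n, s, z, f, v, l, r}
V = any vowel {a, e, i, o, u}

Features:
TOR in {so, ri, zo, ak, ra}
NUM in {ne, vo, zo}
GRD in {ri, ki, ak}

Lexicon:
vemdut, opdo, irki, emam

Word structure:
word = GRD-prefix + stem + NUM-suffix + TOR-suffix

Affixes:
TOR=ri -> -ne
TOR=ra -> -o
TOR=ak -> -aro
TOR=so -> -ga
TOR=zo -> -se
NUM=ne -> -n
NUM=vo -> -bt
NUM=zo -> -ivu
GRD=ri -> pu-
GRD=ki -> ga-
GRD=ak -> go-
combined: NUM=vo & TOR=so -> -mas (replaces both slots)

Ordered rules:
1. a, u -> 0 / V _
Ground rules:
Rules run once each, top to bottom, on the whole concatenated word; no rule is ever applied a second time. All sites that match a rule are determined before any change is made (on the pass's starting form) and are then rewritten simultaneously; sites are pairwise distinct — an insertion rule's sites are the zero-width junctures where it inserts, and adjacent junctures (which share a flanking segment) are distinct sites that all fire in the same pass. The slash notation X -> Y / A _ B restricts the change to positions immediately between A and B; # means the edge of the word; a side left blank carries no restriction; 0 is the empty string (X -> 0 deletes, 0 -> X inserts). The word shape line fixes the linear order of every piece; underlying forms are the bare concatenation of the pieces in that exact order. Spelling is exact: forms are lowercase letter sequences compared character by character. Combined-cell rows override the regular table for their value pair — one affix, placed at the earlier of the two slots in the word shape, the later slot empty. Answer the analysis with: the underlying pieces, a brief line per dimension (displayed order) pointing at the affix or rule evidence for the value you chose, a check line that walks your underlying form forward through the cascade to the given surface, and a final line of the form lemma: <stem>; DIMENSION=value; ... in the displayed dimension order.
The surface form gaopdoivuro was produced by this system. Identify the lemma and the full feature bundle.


underlying: ga-opdo-ivu-aro
TOR=ak - signalled by the affix -aro
NUM=zo - signalled by the affix -ivu
GRD=ki - signalled by the affix ga-
check: gaopdoivuaro -> gaopdoivuro
lemma: opdo; TOR=ak; NUM=zo; GRD=ki
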